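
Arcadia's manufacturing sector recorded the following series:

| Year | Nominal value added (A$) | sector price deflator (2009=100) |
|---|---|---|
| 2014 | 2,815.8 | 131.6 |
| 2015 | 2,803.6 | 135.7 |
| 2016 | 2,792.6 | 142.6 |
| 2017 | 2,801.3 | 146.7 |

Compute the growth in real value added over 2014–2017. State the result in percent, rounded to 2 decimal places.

Real value added 2014 = 2815.8/1.316 = 2139.67.
Real value added 2017 = 2801.3/1.467 = 1909.54.
Change = 1909.54/2139.67 − 1 = -0.1076.

-10.76%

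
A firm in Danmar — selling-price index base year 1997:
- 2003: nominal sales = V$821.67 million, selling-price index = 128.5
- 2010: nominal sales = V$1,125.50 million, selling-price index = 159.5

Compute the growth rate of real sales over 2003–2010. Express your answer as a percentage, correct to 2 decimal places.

10.35%

Deflate each year: 2003 → 821.67/1.285 = 639.43; 2010 → 1125.50/1.595 = 705.64.
So real sales changed by 705.64/639.43 − 1 = 0.1035, i.e. 10.35%.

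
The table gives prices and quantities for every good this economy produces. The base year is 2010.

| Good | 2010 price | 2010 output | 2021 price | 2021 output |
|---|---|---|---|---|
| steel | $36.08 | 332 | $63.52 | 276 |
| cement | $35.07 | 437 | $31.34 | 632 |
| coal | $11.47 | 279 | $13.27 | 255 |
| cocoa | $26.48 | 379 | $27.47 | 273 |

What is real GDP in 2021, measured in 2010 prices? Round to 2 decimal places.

$42276.21

Real GDP 2021 = Σ (p_2010 × q_2021) = 36.08·276 + 35.07·632 + 11.47·255 + 26.48·273 = 42276.21.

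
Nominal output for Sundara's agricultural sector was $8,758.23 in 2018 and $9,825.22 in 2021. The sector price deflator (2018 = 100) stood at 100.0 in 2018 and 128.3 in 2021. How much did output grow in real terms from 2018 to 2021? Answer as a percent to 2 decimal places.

Real output 2018 = 8758.23 / 1.000 = 8758.23.
Real output 2021 = 9825.22 / 1.283 = 7658.00.
Real growth = 7658.00 / 8758.23 − 1 = -0.1256.

-12.56%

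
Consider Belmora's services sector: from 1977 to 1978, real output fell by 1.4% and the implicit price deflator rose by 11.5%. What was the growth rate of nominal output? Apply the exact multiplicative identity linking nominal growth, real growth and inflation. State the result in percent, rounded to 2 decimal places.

9.94%

(1 + g_nom) = (1 + g_real)(1 + π) = 0.9860 × 1.1150 = 1.09939.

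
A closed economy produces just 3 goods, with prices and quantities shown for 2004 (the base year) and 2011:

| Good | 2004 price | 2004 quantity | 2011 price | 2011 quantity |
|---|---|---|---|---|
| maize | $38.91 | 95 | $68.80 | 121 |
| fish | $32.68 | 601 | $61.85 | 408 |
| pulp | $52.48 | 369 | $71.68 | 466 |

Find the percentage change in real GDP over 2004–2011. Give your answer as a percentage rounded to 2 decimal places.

-0.48%

Real GDP 2004 = Nominal GDP 2004 = 38.91·95 + 32.68·601 + 52.48·369 = 42702.25.
Real GDP 2011 (at 2004 prices) = 38.91·121 + 32.68·408 + 52.48·466 = 42497.23.
Real growth = 42497.23/42702.25 − 1 = -0.0048.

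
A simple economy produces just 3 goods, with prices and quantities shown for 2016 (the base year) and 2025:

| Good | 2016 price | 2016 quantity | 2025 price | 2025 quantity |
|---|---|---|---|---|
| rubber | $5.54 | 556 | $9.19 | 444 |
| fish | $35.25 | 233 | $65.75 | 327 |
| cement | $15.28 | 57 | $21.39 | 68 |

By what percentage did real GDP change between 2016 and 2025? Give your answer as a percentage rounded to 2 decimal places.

Real GDP 2016 = Nominal GDP 2016 = 5.54·556 + 35.25·233 + 15.28·57 = 12164.45.
Real GDP 2025 (at 2016 prices) = 5.54·444 + 35.25·327 + 15.28·68 = 15025.55.
Real growth = 15025.55/12164.45 − 1 = 0.2352.

23.52%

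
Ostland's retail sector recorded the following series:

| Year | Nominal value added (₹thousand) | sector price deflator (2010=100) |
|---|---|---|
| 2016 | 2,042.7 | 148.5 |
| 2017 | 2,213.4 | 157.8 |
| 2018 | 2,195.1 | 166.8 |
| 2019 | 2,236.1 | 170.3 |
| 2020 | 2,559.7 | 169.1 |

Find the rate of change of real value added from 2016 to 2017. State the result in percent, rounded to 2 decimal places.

1.97%

Real value added 2016 = 2042.7/1.485 = 1375.56.
Real value added 2017 = 2213.4/1.578 = 1402.66.
Change = 1402.66/1375.56 − 1 = 0.0197.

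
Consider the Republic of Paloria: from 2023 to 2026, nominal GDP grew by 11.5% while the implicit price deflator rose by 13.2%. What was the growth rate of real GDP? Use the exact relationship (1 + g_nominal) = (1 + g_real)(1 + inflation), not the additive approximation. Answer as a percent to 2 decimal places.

-1.50%

(1 + g_nom) = (1 + g_real)(1 + π), so g_real = 1.1150 / 1.1320 − 1 = -0.01502.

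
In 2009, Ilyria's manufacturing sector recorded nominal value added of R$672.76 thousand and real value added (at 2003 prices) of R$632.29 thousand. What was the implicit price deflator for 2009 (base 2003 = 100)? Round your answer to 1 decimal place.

implicit price deflator = (Nominal / Real) × 100 = 672.76 / 632.29 × 100 = 106.40.

106.4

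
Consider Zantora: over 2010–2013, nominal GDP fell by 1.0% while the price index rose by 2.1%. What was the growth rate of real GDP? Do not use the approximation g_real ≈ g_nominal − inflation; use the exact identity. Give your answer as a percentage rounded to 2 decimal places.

(1 + g_nom) = (1 + g_real)(1 + π), so g_real = 0.9900 / 1.0210 − 1 = -0.03036.

-3.04%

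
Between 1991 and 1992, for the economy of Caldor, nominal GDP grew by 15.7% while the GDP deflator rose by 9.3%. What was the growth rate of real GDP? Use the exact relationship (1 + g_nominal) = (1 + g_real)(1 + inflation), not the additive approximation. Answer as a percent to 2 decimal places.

5.86%

(1 + g_nom) = (1 + g_real)(1 + π), so g_real = 1.1570 / 1.0930 − 1 = 0.05855.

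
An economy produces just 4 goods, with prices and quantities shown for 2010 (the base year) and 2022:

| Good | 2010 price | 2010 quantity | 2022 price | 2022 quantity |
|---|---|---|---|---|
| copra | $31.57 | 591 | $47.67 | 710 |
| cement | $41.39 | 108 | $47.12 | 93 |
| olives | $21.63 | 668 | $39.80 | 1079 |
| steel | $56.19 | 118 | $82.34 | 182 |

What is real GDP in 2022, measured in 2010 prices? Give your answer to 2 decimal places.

Real GDP 2022 = Σ (p_2010 × q_2022) = 31.57·710 + 41.39·93 + 21.63·1079 + 56.19·182 = 59829.32.

$59829.32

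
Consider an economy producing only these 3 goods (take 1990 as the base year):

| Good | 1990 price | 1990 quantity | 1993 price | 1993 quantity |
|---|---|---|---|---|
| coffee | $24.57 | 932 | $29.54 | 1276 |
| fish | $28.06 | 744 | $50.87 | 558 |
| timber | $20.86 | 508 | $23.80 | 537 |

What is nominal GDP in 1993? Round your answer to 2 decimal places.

Nominal GDP 1993 = Σ (p_1993 × q_1993) = 29.54·1276 + 50.87·558 + 23.80·537 = 78859.10.

$78859.10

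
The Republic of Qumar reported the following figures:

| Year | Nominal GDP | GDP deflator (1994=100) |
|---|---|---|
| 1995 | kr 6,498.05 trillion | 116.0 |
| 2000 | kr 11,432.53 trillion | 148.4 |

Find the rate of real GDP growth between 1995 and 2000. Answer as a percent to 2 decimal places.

37.53%

Deflate each year: 1995 → 6498.05/1.160 = 5601.77; 2000 → 11432.53/1.484 = 7703.86.
So real GDP changed by 7703.86/5601.77 − 1 = 0.3753, i.e. 37.53%.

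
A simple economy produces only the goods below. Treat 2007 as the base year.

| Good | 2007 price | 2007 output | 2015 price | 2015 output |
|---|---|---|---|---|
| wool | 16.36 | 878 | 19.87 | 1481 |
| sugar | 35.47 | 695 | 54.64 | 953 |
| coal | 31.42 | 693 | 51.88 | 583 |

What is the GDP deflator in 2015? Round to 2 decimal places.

146.36

Nominal GDP 2015 = 19.87·1481 + 54.64·953 + 51.88·583 = 111745.43.
Real GDP 2015 (at 2007 prices) = 16.36·1481 + 35.47·953 + 31.42·583 = 76349.93.
Deflator = Nominal/Real × 100 = 111745.43/76349.93 × 100 = 146.360.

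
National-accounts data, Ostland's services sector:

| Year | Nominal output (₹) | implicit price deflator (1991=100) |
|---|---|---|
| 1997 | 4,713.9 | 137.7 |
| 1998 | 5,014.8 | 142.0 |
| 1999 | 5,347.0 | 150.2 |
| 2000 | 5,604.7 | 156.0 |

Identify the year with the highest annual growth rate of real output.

1998: real = 5014.8/1.420 = 3531.55; growth vs 1997 (3423.31) = 3.16%.
1999: real = 5347.0/1.502 = 3559.92; growth vs 1998 (3531.55) = 0.80%.
2000: real = 5604.7/1.560 = 3592.76; growth vs 1999 (3559.92) = 0.92%.

1998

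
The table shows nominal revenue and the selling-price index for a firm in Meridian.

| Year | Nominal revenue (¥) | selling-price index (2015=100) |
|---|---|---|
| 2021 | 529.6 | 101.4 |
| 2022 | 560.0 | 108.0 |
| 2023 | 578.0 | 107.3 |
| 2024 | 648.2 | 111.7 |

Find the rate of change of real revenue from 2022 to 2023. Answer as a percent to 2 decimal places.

3.89%

Real revenue 2022 = 560.0/1.080 = 518.52.
Real revenue 2023 = 578.0/1.073 = 538.68.
Change = 538.68/518.52 − 1 = 0.0389.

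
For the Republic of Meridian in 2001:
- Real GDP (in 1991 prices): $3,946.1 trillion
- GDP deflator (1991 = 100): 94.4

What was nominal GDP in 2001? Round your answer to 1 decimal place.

$3,725.1 trillion

Nominal GDP = Real × (GDP deflator/100) = 3946.1 × 0.944 = 3725.12.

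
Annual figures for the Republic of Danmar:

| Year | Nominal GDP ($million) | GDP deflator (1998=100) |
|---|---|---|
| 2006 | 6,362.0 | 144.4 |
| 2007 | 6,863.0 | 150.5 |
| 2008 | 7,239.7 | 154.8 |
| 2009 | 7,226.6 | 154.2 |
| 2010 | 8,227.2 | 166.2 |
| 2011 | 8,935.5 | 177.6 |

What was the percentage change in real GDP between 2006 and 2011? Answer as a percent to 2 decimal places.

14.20%

Real GDP 2006 = 6362.0/1.444 = 4405.82.
Real GDP 2011 = 8935.5/1.776 = 5031.25.
Change = 5031.25/4405.82 − 1 = 0.1420.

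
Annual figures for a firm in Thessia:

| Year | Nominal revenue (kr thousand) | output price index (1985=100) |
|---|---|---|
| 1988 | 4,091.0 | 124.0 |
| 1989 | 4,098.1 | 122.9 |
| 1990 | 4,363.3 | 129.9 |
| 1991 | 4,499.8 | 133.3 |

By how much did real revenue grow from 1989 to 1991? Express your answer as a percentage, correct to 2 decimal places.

Real revenue 1989 = 4098.1/1.229 = 3334.50.
Real revenue 1991 = 4499.8/1.333 = 3375.69.
Change = 3375.69/3334.50 − 1 = 0.0124.

1.24%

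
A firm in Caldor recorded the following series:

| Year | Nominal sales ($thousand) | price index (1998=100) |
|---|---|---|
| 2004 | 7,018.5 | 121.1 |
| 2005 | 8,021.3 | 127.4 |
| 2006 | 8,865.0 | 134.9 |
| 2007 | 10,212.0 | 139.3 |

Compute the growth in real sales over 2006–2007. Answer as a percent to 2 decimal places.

Real sales 2006 = 8865.0/1.349 = 6571.53.
Real sales 2007 = 10212.0/1.393 = 7330.94.
Change = 7330.94/6571.53 − 1 = 0.1156.

11.56%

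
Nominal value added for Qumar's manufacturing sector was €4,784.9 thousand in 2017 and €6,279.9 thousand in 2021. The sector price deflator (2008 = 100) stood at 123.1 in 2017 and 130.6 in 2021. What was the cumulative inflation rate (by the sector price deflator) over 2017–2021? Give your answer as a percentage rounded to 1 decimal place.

Price-level change = 130.6 / 123.1 − 1 = 0.0609.

6.1%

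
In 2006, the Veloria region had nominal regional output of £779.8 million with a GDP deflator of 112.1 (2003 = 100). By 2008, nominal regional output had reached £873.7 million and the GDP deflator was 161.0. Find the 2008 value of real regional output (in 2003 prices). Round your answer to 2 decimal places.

Real regional output = Nominal / (GDP deflator/100) = 873.7 / 1.610 = 542.67.

£542.67 million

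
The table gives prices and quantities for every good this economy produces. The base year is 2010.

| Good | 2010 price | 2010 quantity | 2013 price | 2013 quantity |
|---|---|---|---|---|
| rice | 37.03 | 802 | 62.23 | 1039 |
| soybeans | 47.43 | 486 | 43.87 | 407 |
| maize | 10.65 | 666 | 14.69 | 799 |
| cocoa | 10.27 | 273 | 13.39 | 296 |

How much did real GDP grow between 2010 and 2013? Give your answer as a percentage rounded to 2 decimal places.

10.67%

Real GDP 2010 = Nominal GDP 2010 = 37.03·802 + 47.43·486 + 10.65·666 + 10.27·273 = 62645.65.
Real GDP 2013 (at 2010 prices) = 37.03·1039 + 47.43·407 + 10.65·799 + 10.27·296 = 69327.45.
Real growth = 69327.45/62645.65 − 1 = 0.1067.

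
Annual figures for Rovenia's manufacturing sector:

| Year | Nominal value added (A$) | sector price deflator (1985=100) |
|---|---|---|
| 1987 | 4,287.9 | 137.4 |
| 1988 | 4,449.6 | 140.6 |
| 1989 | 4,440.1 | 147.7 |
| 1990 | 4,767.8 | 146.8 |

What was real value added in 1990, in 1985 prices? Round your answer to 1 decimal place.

A$3,247.8

Real value added 1990 = 4767.8 / 1.468 = 3247.82.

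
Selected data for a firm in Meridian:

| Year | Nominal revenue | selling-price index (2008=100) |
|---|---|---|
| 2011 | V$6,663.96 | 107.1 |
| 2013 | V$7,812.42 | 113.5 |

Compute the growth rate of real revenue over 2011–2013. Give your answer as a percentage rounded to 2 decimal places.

Deflate each year: 2011 → 6663.96/1.071 = 6222.18; 2013 → 7812.42/1.135 = 6883.19.
So real revenue changed by 6883.19/6222.18 − 1 = 0.1062, i.e. 10.62%.

10.62%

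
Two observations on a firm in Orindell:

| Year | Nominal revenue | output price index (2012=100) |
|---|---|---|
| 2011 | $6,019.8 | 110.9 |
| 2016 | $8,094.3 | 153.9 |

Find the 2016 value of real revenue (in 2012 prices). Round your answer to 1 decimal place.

Real revenue = Nominal / (output price index/100) = 8094.3 / 1.539 = 5259.45.

$5,259.5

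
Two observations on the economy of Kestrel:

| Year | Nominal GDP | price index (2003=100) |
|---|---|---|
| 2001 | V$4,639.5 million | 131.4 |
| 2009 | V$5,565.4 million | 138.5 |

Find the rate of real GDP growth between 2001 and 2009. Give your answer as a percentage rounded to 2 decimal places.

13.81%

Deflate each year: 2001 → 4639.5/1.314 = 3530.82; 2009 → 5565.4/1.385 = 4018.34.
So real GDP changed by 4018.34/3530.82 − 1 = 0.1381, i.e. 13.81%.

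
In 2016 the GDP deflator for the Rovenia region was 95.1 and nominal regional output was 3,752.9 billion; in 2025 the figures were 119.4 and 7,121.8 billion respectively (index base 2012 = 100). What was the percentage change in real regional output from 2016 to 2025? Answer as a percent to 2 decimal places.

51.15%

Deflate each year: 2016 → 3752.9/0.951 = 3946.27; 2025 → 7121.8/1.194 = 5964.66.
So real regional output changed by 5964.66/3946.27 − 1 = 0.5115, i.e. 51.15%.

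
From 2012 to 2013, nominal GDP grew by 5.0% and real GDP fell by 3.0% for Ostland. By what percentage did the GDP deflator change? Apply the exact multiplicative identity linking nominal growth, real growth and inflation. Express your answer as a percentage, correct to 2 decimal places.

8.25%

(1 + g_nom) = (1 + g_real)(1 + π), so π = 1.0500 / 0.9700 − 1 = 0.08247.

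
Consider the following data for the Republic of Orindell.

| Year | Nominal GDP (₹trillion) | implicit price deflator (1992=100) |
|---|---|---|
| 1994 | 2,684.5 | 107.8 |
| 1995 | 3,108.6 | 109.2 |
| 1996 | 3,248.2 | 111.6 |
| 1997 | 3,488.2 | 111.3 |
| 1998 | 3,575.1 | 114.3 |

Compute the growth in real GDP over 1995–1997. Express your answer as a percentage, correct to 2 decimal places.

10.09%

Real GDP 1995 = 3108.6/1.092 = 2846.70.
Real GDP 1997 = 3488.2/1.113 = 3134.05.
Change = 3134.05/2846.70 − 1 = 0.1009.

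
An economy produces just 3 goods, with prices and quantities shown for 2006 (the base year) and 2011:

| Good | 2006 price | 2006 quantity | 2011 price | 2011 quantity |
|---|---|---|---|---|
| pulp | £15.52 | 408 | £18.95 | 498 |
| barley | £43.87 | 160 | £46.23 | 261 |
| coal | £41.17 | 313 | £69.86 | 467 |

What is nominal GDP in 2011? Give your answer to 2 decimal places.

Nominal GDP 2011 = Σ (p_2011 × q_2011) = 18.95·498 + 46.23·261 + 69.86·467 = 54127.75.

£54127.75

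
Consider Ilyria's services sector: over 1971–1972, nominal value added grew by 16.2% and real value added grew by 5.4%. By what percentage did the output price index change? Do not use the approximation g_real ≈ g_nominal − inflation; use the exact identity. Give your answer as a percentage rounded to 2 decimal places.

10.25%

(1 + g_nom) = (1 + g_real)(1 + π), so π = 1.1620 / 1.0540 − 1 = 0.10247.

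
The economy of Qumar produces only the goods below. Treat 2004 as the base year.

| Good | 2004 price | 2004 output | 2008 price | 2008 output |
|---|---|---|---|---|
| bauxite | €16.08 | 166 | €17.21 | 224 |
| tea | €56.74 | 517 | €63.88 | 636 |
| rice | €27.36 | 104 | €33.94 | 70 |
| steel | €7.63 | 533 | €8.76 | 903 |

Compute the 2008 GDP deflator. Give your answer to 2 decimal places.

112.94

Nominal GDP 2008 = 17.21·224 + 63.88·636 + 33.94·70 + 8.76·903 = 54768.80.
Real GDP 2008 (at 2004 prices) = 16.08·224 + 56.74·636 + 27.36·70 + 7.63·903 = 48493.65.
Deflator = Nominal/Real × 100 = 54768.80/48493.65 × 100 = 112.940.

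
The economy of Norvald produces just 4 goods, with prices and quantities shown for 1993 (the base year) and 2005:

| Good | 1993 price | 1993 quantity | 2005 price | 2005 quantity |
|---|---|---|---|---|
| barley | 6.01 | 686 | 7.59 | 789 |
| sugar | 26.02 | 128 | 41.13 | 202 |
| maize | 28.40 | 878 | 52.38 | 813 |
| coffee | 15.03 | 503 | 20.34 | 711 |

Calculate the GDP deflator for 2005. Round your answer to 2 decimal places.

Nominal GDP 2005 = 7.59·789 + 41.13·202 + 52.38·813 + 20.34·711 = 71343.45.
Real GDP 2005 (at 1993 prices) = 6.01·789 + 26.02·202 + 28.40·813 + 15.03·711 = 43773.46.
Deflator = Nominal/Real × 100 = 71343.45/43773.46 × 100 = 162.983.

162.98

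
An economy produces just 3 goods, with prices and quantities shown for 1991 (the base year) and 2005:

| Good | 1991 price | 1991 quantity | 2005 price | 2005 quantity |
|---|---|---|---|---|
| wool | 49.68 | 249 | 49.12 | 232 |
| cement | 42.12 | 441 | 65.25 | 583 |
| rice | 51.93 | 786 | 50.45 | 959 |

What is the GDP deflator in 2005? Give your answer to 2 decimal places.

Nominal GDP 2005 = 49.12·232 + 65.25·583 + 50.45·959 = 97818.14.
Real GDP 2005 (at 1991 prices) = 49.68·232 + 42.12·583 + 51.93·959 = 85882.59.
Deflator = Nominal/Real × 100 = 97818.14/85882.59 × 100 = 113.898.

113.90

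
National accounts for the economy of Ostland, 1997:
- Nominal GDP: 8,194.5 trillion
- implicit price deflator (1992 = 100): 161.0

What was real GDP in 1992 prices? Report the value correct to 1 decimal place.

5,089.8 trillion

Real GDP = Nominal / (implicit price deflator/100) = 8194.5 / 1.610 = 5089.75.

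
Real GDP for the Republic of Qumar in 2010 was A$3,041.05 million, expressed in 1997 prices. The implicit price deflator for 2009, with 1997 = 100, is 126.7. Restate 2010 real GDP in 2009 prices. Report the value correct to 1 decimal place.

Real GDP in 2009 prices = Real GDP in 1997 prices × (P_2009/P_1997) = 3041.05 × 1.267 = 3853.01.

A$3,853.0 million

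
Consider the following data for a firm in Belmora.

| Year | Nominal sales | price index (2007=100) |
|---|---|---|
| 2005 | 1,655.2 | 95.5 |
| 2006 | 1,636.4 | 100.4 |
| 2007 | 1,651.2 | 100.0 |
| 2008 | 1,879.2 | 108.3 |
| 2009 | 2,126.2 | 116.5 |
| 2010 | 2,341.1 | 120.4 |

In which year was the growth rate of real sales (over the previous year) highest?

2010

2006: real = 1636.4/1.004 = 1629.88; growth vs 2005 (1733.19) = -5.96%.
2007: real = 1651.2/1.000 = 1651.20; growth vs 2006 (1629.88) = 1.31%.
2008: real = 1879.2/1.083 = 1735.18; growth vs 2007 (1651.20) = 5.09%.
2009: real = 2126.2/1.165 = 1825.06; growth vs 2008 (1735.18) = 5.18%.
2010: real = 2341.1/1.204 = 1944.44; growth vs 2009 (1825.06) = 6.54%.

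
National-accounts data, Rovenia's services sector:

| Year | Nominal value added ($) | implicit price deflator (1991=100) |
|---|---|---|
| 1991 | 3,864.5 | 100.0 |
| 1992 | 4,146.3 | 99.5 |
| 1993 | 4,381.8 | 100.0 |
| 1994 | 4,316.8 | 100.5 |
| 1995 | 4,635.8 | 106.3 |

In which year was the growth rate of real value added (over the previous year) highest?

1992

1992: real = 4146.3/0.995 = 4167.14; growth vs 1991 (3864.50) = 7.83%.
1993: real = 4381.8/1.000 = 4381.80; growth vs 1992 (4167.14) = 5.15%.
1994: real = 4316.8/1.005 = 4295.32; growth vs 1993 (4381.80) = -1.97%.
1995: real = 4635.8/1.063 = 4361.05; growth vs 1994 (4295.32) = 1.53%.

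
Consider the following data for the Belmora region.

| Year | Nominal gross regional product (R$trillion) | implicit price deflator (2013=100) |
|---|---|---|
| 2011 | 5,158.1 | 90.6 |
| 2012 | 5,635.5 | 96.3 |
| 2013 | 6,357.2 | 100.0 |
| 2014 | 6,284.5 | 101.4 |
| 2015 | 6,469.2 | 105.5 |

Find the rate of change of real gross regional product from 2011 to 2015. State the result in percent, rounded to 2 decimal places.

Real gross regional product 2011 = 5158.1/0.906 = 5693.27.
Real gross regional product 2015 = 6469.2/1.055 = 6131.94.
Change = 6131.94/5693.27 − 1 = 0.0771.

7.71%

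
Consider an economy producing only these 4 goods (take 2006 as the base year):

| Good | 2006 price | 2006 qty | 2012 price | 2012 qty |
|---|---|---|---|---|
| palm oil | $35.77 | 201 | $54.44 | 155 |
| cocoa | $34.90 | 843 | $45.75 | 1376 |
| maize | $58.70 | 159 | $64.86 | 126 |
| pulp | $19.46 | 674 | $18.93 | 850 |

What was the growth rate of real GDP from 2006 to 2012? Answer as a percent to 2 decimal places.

Real GDP 2006 = Nominal GDP 2006 = 35.77·201 + 34.90·843 + 58.70·159 + 19.46·674 = 59059.81.
Real GDP 2012 (at 2006 prices) = 35.77·155 + 34.90·1376 + 58.70·126 + 19.46·850 = 77503.95.
Real growth = 77503.95/59059.81 − 1 = 0.3123.

31.23%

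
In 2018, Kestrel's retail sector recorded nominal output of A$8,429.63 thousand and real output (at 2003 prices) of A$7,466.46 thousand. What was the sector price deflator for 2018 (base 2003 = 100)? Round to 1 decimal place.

sector price deflator = (Nominal / Real) × 100 = 8429.63 / 7466.46 × 100 = 112.90.

112.9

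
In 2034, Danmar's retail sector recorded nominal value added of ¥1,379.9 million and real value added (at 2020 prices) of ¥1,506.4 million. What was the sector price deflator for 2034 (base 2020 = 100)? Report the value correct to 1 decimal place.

91.6

sector price deflator = (Nominal / Real) × 100 = 1379.9 / 1506.4 × 100 = 91.60.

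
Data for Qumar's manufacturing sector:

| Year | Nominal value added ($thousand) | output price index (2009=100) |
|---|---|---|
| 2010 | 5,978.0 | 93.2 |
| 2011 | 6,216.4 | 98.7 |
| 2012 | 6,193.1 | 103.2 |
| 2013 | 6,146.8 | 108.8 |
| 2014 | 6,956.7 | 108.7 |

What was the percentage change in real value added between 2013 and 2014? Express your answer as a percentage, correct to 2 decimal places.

13.28%

Real value added 2013 = 6146.8/1.088 = 5649.63.
Real value added 2014 = 6956.7/1.087 = 6399.91.
Change = 6399.91/5649.63 − 1 = 0.1328.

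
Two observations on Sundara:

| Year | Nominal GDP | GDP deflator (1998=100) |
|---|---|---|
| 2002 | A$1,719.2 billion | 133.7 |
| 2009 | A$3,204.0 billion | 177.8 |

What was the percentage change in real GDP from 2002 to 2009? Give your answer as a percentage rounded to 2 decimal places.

40.14%

Real GDP 2002 = 1719.2 / 1.337 = 1285.86.
Real GDP 2009 = 3204.0 / 1.778 = 1802.02.
Real growth = 1802.02 / 1285.86 − 1 = 0.4014.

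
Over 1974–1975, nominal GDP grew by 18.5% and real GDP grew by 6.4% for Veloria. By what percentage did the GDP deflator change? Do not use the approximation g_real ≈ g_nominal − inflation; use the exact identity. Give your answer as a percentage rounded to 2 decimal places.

11.37%

(1 + g_nom) = (1 + g_real)(1 + π), so π = 1.1850 / 1.0640 − 1 = 0.11372.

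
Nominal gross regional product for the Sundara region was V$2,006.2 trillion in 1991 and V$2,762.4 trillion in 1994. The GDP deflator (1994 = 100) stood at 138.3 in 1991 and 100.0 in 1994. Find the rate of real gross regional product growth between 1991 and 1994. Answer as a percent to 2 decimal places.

90.43%

Deflate each year: 1991 → 2006.2/1.383 = 1450.61; 1994 → 2762.4/1.000 = 2762.40.
So real gross regional product changed by 2762.40/1450.61 − 1 = 0.9043, i.e. 90.43%.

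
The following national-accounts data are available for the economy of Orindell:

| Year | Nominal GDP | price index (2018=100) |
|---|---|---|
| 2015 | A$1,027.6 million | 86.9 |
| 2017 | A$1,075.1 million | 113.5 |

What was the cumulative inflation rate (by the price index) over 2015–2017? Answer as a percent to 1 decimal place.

30.6%

Price-level change = 113.5 / 86.9 − 1 = 0.3061.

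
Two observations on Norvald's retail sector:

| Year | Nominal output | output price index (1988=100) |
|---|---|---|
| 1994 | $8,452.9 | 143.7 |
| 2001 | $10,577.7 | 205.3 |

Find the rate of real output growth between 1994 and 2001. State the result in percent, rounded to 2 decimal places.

Deflate each year: 1994 → 8452.9/1.437 = 5882.32; 2001 → 10577.7/2.053 = 5152.31.
So real output changed by 5152.31/5882.32 − 1 = -0.1241, i.e. -12.41%.

-12.41%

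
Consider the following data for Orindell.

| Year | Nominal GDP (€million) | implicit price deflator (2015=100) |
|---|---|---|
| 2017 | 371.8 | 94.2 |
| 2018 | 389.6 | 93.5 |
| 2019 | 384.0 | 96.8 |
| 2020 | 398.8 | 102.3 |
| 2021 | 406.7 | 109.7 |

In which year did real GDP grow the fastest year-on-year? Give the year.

2018: real = 389.6/0.935 = 416.68; growth vs 2017 (394.69) = 5.57%.
2019: real = 384.0/0.968 = 396.69; growth vs 2018 (416.68) = -4.80%.
2020: real = 398.8/1.023 = 389.83; growth vs 2019 (396.69) = -1.73%.
2021: real = 406.7/1.097 = 370.74; growth vs 2020 (389.83) = -4.90%.

2018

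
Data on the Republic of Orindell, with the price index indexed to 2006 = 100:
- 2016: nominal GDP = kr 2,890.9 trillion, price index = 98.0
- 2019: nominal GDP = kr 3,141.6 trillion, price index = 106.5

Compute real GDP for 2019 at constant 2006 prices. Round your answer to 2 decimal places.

Real GDP = Nominal / (price index/100) = 3141.6 / 1.065 = 2949.86.

kr 2,949.86 trillion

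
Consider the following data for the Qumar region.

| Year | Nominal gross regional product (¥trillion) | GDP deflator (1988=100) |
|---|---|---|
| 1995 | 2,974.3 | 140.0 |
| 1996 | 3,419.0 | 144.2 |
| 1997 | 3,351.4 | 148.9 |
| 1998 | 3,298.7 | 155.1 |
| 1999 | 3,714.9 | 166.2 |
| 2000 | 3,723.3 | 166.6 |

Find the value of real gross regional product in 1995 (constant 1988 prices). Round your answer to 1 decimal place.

¥2,124.5 trillion

Real gross regional product 1995 = 2974.3 / 1.400 = 2124.50.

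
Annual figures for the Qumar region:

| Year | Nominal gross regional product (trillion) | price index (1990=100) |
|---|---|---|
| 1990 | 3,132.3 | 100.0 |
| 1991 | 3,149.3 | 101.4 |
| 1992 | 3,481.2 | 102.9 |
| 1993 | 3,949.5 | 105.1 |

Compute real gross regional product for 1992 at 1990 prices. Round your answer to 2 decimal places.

3,383.09 trillion

Real gross regional product 1992 = 3481.2 / 1.029 = 3383.09.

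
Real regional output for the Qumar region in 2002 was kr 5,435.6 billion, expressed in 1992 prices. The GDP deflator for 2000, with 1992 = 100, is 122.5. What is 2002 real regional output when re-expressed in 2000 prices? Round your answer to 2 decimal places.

kr 6,658.61 billion

Real regional output in 2000 prices = Real regional output in 1992 prices × (P_2000/P_1992) = 5435.6 × 1.225 = 6658.61.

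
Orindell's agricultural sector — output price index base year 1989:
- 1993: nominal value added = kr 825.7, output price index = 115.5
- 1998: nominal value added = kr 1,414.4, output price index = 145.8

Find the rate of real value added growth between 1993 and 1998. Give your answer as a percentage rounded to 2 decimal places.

Real value added 1993 = 825.7 / 1.155 = 714.89.
Real value added 1998 = 1414.4 / 1.458 = 970.10.
Real growth = 970.10 / 714.89 − 1 = 0.3570.

35.70%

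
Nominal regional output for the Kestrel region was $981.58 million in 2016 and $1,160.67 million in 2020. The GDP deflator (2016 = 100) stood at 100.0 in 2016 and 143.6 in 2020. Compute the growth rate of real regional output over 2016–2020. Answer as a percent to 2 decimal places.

Real regional output 2016 = 981.58 / 1.000 = 981.58.
Real regional output 2020 = 1160.67 / 1.436 = 808.27.
Real growth = 808.27 / 981.58 − 1 = -0.1766.

-17.66%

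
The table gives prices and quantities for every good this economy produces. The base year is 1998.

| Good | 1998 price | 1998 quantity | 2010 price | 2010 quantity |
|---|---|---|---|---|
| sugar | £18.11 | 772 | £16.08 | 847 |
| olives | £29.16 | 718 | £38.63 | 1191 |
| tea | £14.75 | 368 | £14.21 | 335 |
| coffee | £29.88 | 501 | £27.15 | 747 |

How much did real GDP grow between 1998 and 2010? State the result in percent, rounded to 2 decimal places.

39.80%

Real GDP 1998 = Nominal GDP 1998 = 18.11·772 + 29.16·718 + 14.75·368 + 29.88·501 = 55315.68.
Real GDP 2010 (at 1998 prices) = 18.11·847 + 29.16·1191 + 14.75·335 + 29.88·747 = 77330.34.
Real growth = 77330.34/55315.68 − 1 = 0.3980.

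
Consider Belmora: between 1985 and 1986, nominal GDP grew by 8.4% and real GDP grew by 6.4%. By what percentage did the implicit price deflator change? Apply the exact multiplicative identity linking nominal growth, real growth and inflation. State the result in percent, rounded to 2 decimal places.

1.88%

(1 + g_nom) = (1 + g_real)(1 + π), so π = 1.0840 / 1.0640 − 1 = 0.01880.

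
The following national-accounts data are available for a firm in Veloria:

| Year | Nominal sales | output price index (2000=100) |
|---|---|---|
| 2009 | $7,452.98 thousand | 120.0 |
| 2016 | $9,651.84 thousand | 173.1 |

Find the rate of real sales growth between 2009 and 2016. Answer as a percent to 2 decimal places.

Real sales 2009 = 7452.98 / 1.200 = 6210.82.
Real sales 2016 = 9651.84 / 1.731 = 5575.88.
Real growth = 5575.88 / 6210.82 − 1 = -0.1022.

-10.22%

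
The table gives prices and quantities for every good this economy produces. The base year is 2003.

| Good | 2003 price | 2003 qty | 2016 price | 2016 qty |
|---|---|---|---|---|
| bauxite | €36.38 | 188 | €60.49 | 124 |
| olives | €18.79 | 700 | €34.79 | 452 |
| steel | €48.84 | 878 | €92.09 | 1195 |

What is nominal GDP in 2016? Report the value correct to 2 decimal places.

Nominal GDP 2016 = Σ (p_2016 × q_2016) = 60.49·124 + 34.79·452 + 92.09·1195 = 133273.39.

€133273.39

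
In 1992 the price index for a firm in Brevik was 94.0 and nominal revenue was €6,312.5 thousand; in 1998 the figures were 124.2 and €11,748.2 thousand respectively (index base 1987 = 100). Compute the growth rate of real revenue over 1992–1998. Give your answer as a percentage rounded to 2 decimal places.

40.86%

Real revenue 1992 = 6312.5 / 0.940 = 6715.43.
Real revenue 1998 = 11748.2 / 1.242 = 9459.10.
Real growth = 9459.10 / 6715.43 − 1 = 0.4086.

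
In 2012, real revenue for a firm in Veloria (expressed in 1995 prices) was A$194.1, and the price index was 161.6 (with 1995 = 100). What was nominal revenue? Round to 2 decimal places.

A$313.67

Nominal revenue = Real × (price index/100) = 194.1 × 1.616 = 313.67.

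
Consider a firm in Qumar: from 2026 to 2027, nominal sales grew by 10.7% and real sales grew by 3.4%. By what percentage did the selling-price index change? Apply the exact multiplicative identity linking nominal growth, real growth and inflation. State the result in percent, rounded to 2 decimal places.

(1 + g_nom) = (1 + g_real)(1 + π), so π = 1.1070 / 1.0340 − 1 = 0.07060.

7.06%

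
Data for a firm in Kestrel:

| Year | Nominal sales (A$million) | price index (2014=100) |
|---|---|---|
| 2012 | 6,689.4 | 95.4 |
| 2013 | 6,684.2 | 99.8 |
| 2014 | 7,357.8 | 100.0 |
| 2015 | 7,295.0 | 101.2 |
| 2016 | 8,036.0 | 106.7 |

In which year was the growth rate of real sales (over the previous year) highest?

2013: real = 6684.2/0.998 = 6697.60; growth vs 2012 (7011.95) = -4.48%.
2014: real = 7357.8/1.000 = 7357.80; growth vs 2013 (6697.60) = 9.86%.
2015: real = 7295.0/1.012 = 7208.50; growth vs 2014 (7357.80) = -2.03%.
2016: real = 8036.0/1.067 = 7531.40; growth vs 2015 (7208.50) = 4.48%.

2014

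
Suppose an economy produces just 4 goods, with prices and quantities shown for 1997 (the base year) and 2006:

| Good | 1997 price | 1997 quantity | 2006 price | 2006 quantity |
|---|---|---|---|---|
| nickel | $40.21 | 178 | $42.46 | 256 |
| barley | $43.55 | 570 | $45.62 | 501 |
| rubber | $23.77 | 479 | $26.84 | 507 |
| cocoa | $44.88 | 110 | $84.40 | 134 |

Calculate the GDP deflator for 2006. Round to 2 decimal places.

116.87

Nominal GDP 2006 = 42.46·256 + 45.62·501 + 26.84·507 + 84.40·134 = 58642.86.
Real GDP 2006 (at 1997 prices) = 40.21·256 + 43.55·501 + 23.77·507 + 44.88·134 = 50177.62.
Deflator = Nominal/Real × 100 = 58642.86/50177.62 × 100 = 116.871.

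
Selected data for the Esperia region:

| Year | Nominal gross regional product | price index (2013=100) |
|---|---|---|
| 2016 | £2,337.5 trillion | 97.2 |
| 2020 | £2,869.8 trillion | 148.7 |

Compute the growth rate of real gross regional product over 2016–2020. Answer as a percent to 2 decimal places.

Real gross regional product 2016 = 2337.5 / 0.972 = 2404.84.
Real gross regional product 2020 = 2869.8 / 1.487 = 1929.93.
Real growth = 1929.93 / 2404.84 − 1 = -0.1975.

-19.75%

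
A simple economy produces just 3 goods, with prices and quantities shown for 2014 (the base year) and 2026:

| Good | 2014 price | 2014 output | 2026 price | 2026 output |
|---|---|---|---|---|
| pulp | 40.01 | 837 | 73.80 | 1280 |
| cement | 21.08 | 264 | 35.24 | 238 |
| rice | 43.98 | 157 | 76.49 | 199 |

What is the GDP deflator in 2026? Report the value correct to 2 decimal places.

Nominal GDP 2026 = 73.80·1280 + 35.24·238 + 76.49·199 = 118072.63.
Real GDP 2026 (at 2014 prices) = 40.01·1280 + 21.08·238 + 43.98·199 = 64981.86.
Deflator = Nominal/Real × 100 = 118072.63/64981.86 × 100 = 181.701.

181.70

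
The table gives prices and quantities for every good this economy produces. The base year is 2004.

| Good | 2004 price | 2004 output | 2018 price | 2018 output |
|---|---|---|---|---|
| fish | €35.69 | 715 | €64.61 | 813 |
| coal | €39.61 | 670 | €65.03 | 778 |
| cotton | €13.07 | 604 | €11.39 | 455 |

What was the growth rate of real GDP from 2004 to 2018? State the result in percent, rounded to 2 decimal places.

Real GDP 2004 = Nominal GDP 2004 = 35.69·715 + 39.61·670 + 13.07·604 = 59951.33.
Real GDP 2018 (at 2004 prices) = 35.69·813 + 39.61·778 + 13.07·455 = 65779.40.
Real growth = 65779.40/59951.33 − 1 = 0.0972.

9.72%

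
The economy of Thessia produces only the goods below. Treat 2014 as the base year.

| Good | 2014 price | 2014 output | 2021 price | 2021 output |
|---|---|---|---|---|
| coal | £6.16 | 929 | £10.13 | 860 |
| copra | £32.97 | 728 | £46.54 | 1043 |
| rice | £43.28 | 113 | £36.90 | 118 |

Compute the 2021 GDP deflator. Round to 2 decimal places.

Nominal GDP 2021 = 10.13·860 + 46.54·1043 + 36.90·118 = 61607.22.
Real GDP 2021 (at 2014 prices) = 6.16·860 + 32.97·1043 + 43.28·118 = 44792.35.
Deflator = Nominal/Real × 100 = 61607.22/44792.35 × 100 = 137.540.

137.54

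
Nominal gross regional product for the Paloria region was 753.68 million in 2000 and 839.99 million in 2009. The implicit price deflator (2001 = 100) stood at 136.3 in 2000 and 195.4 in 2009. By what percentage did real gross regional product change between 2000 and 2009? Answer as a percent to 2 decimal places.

Deflate each year: 2000 → 753.68/1.363 = 552.96; 2009 → 839.99/1.954 = 429.88.
So real gross regional product changed by 429.88/552.96 − 1 = -0.2226, i.e. -22.26%.

-22.26%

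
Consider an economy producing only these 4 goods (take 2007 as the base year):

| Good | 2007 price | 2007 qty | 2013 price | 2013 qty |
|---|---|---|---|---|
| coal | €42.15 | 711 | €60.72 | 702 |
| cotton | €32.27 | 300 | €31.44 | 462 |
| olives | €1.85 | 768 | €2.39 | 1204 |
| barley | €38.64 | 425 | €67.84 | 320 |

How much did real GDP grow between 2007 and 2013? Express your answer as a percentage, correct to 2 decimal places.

Real GDP 2007 = Nominal GDP 2007 = 42.15·711 + 32.27·300 + 1.85·768 + 38.64·425 = 57492.45.
Real GDP 2013 (at 2007 prices) = 42.15·702 + 32.27·462 + 1.85·1204 + 38.64·320 = 59090.24.
Real growth = 59090.24/57492.45 − 1 = 0.0278.

2.78%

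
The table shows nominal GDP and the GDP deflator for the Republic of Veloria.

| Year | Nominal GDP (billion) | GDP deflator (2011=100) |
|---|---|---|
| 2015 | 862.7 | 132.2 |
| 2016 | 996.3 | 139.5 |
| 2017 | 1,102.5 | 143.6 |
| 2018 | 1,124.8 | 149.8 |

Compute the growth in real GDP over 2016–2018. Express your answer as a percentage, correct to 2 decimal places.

Real GDP 2016 = 996.3/1.395 = 714.19.
Real GDP 2018 = 1124.8/1.498 = 750.87.
Change = 750.87/714.19 − 1 = 0.0514.

5.14%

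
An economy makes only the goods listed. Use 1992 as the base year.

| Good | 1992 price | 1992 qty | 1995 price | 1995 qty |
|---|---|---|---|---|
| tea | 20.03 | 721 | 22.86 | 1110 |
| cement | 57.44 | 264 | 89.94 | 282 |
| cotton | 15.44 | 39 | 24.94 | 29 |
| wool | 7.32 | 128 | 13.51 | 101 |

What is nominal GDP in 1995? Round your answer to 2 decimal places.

Nominal GDP 1995 = Σ (p_1995 × q_1995) = 22.86·1110 + 89.94·282 + 24.94·29 + 13.51·101 = 52825.45.

52825.45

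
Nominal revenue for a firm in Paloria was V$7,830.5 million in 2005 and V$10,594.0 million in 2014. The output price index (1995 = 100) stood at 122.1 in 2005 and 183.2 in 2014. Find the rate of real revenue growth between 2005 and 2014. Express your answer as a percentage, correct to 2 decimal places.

Deflate each year: 2005 → 7830.5/1.221 = 6413.19; 2014 → 10594.0/1.832 = 5782.75.
So real revenue changed by 5782.75/6413.19 − 1 = -0.0983, i.e. -9.83%.

-9.83%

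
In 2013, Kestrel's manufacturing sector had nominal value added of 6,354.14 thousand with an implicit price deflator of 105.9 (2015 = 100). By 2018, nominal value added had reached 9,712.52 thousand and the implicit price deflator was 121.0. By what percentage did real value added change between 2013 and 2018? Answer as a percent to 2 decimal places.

33.78%

Real value added 2013 = 6354.14 / 1.059 = 6000.13.
Real value added 2018 = 9712.52 / 1.210 = 8026.88.
Real growth = 8026.88 / 6000.13 − 1 = 0.3378.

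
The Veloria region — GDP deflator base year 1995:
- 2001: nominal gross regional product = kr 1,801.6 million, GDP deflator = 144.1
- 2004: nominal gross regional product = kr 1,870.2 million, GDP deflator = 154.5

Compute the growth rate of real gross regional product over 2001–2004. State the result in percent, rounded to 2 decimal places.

Real gross regional product 2001 = 1801.6 / 1.441 = 1250.24.
Real gross regional product 2004 = 1870.2 / 1.545 = 1210.49.
Real growth = 1210.49 / 1250.24 − 1 = -0.0318.

-3.18%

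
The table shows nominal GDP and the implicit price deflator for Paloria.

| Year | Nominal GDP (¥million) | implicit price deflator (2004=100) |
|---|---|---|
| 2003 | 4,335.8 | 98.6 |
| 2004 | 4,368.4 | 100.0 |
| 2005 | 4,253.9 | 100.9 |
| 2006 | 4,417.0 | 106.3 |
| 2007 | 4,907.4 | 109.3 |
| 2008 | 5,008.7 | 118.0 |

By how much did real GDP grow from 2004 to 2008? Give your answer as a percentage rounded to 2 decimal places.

Real GDP 2004 = 4368.4/1.000 = 4368.40.
Real GDP 2008 = 5008.7/1.180 = 4244.66.
Change = 4244.66/4368.40 − 1 = -0.0283.

-2.83%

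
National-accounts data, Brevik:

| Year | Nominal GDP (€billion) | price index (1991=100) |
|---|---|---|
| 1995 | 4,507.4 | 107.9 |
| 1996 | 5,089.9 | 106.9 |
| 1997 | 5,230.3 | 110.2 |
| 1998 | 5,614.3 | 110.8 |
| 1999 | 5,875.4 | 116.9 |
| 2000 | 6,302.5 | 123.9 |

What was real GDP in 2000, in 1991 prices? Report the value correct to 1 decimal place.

€5,086.8 billion

Real GDP 2000 = 6302.5 / 1.239 = 5086.76.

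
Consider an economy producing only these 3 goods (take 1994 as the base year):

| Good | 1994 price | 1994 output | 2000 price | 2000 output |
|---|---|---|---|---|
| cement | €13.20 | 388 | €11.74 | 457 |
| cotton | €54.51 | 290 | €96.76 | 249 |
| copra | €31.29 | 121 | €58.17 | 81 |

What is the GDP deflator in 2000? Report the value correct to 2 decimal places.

154.34

Nominal GDP 2000 = 11.74·457 + 96.76·249 + 58.17·81 = 34170.19.
Real GDP 2000 (at 1994 prices) = 13.20·457 + 54.51·249 + 31.29·81 = 22139.88.
Deflator = Nominal/Real × 100 = 34170.19/22139.88 × 100 = 154.338.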